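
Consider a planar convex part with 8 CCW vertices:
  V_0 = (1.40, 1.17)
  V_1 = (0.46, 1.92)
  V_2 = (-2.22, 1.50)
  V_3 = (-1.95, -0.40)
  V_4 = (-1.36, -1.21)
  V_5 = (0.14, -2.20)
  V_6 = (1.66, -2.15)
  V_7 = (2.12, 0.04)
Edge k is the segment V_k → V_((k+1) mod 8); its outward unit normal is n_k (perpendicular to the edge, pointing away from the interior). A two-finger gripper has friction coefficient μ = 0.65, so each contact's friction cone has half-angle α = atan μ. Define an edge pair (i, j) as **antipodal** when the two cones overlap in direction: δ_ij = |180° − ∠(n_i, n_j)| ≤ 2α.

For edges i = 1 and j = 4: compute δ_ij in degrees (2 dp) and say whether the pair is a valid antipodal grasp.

δ = 42.33°, valid

α = atan 0.65 = 33.02°;  2α = 66.05°
edge 1: e_1 = (-2.68, -0.42);  n_1 = (-0.1548, +0.9879)
edge 4: e_4 = (+1.50, -0.99);  n_4 = (-0.5508, -0.8346)
∠(n_1, n_4) = 137.67°
δ = |180° − 137.67°| = 42.33°
42.33° ≤ 2α = 66.05°  →  valid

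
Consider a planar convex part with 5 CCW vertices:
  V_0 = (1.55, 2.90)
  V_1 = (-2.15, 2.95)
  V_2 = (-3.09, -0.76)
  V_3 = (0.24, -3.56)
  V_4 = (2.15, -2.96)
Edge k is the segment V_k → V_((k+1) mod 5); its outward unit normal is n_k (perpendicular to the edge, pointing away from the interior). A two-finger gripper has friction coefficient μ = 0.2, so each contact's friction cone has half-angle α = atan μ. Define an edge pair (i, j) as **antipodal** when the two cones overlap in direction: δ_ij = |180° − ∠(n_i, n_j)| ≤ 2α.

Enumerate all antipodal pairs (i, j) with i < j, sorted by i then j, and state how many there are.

count = 2; pairs: (0,3), (1,4)

α = atan 0.2 = 11.31°;  2α = 22.62°
n_0 = (+0.0135, +0.9999)
n_1 = (-0.9694, +0.2456)
n_2 = (-0.6436, -0.7654)
n_3 = (+0.2997, -0.9540)
n_4 = (+0.9948, +0.1019)
  (0,1): δ = 103.44°  ·
  (0,2): δ = 39.28°  ·
  (0,3): δ = 18.21°  ✓
  (0,4): δ = 96.62°  ·
  (1,2): δ = 115.84°  ·
  (1,3): δ = 58.34°  ·
  (1,4): δ = 20.06°  ✓
  (2,3): δ = 122.50°  ·
  (2,4): δ = 44.10°  ·
  (3,4): δ = 101.59°  ·
antipodal pairs: 2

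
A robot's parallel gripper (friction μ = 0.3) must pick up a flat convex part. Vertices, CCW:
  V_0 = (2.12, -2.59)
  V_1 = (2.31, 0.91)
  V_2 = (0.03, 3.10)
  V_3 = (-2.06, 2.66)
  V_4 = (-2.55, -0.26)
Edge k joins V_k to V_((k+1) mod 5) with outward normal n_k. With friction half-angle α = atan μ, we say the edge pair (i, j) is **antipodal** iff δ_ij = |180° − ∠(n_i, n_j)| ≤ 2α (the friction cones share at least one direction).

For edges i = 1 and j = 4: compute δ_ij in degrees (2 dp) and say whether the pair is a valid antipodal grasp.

δ = 17.33°, valid

α = atan 0.3 = 16.70°;  2α = 33.40°
edge 1: e_1 = (-2.28, +2.19);  n_1 = (+0.6927, +0.7212)
edge 4: e_4 = (+4.67, -2.33);  n_4 = (-0.4464, -0.8948)
∠(n_1, n_4) = 162.67°
δ = |180° − 162.67°| = 17.33°
17.33° ≤ 2α = 33.40°  →  valid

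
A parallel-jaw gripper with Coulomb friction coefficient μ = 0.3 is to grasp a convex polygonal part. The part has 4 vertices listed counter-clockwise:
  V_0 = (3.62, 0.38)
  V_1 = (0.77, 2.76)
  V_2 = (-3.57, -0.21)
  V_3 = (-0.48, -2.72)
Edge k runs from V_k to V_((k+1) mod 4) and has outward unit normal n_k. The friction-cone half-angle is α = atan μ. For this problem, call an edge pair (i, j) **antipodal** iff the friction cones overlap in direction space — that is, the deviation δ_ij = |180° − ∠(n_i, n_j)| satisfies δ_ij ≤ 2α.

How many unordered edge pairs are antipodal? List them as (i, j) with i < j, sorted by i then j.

α = atan 0.3 = 16.70°;  2α = 33.40°
n_0 = (+0.6410, +0.7676)
n_1 = (-0.5648, +0.8253)
n_2 = (-0.6305, -0.7762)
n_3 = (+0.6031, -0.7977)
  (0,1): δ = 105.75°  ·
  (0,2): δ = 0.78°  ✓
  (0,3): δ = 76.96°  ·
  (1,2): δ = 73.47°  ·
  (1,3): δ = 2.71°  ✓
  (2,3): δ = 103.82°  ·
antipodal pairs: 2

count = 2; pairs: (0,2), (1,3)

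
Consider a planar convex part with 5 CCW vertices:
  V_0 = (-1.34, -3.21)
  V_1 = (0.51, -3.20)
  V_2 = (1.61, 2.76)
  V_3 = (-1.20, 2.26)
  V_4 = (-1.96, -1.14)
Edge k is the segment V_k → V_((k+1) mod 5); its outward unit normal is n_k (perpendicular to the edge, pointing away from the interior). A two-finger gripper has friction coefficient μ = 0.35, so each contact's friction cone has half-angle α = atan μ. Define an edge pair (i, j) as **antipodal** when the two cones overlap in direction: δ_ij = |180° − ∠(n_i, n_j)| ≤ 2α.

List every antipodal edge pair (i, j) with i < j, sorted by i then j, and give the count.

α = atan 0.35 = 19.29°;  2α = 38.58°
n_0 = (+0.0054, -1.0000)
n_1 = (+0.9834, -0.1815)
n_2 = (-0.1752, +0.9845)
n_3 = (-0.9759, +0.2181)
n_4 = (-0.9580, -0.2869)
  (0,1): δ = 100.77°  ·
  (0,2): δ = 9.78°  ✓
  (0,3): δ = 77.09°  ·
  (0,4): δ = 106.36°  ·
  (1,2): δ = 69.45°  ·
  (1,3): δ = 2.14°  ✓
  (1,4): δ = 27.13°  ✓
  (2,3): δ = 112.69°  ·
  (2,4): δ = 83.42°  ·
  (3,4): δ = 150.73°  ·
antipodal pairs: 3

count = 3; pairs: (0,2), (1,3), (1,4)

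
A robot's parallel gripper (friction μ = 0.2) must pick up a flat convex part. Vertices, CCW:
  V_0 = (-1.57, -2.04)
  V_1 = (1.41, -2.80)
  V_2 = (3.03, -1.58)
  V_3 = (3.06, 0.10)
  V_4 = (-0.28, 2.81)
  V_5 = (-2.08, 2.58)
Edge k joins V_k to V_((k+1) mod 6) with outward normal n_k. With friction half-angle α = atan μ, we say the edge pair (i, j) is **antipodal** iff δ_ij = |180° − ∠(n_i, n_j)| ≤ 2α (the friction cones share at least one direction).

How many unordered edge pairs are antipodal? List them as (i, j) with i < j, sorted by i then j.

count = 2; pairs: (0,4), (2,5)

α = atan 0.2 = 11.31°;  2α = 22.62°
n_0 = (-0.2471, -0.9690)
n_1 = (+0.6016, -0.7988)
n_2 = (+0.9998, -0.0179)
n_3 = (+0.6301, +0.7765)
n_4 = (-0.1267, +0.9919)
n_5 = (-0.9940, -0.1097)
  (0,1): δ = 128.71°  ·
  (0,2): δ = 76.72°  ·
  (0,3): δ = 24.75°  ·
  (0,4): δ = 21.59°  ✓
  (0,5): δ = 110.61°  ·
  (1,2): δ = 128.01°  ·
  (1,3): δ = 76.04°  ·
  (1,4): δ = 29.70°  ·
  (1,5): δ = 59.32°  ·
  (2,3): δ = 128.03°  ·
  (2,4): δ = 81.70°  ·
  (2,5): δ = 7.32°  ✓
  (3,4): δ = 133.66°  ·
  (3,5): δ = 44.65°  ·
  (4,5): δ = 90.98°  ·
antipodal pairs: 2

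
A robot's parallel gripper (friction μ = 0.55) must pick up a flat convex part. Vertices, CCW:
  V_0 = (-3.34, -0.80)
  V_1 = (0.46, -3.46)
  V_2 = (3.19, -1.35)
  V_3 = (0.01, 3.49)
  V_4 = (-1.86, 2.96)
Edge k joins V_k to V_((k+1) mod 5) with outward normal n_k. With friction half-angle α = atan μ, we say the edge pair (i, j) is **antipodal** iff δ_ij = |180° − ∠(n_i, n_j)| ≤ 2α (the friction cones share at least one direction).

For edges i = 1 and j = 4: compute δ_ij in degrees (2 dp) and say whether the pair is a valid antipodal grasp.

δ = 30.81°, valid

α = atan 0.55 = 28.81°;  2α = 57.62°
edge 1: e_1 = (+2.73, +2.11);  n_1 = (+0.6115, -0.7912)
edge 4: e_4 = (-1.48, -3.76);  n_4 = (-0.9305, +0.3663)
∠(n_1, n_4) = 149.19°
δ = |180° − 149.19°| = 30.81°
30.81° ≤ 2α = 57.62°  →  valid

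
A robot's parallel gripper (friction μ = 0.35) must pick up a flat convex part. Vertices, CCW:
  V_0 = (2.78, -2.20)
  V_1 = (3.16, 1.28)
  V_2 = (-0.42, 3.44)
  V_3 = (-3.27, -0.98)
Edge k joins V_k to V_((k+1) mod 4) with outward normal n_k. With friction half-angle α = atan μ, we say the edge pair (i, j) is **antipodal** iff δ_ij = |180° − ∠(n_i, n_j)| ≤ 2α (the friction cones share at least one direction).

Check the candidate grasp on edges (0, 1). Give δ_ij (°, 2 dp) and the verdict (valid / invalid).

δ = 114.87°, invalid

α = atan 0.35 = 19.29°;  2α = 38.58°
edge 0: e_0 = (+0.38, +3.48);  n_0 = (+0.9941, -0.1086)
edge 1: e_1 = (-3.58, +2.16);  n_1 = (+0.5166, +0.8562)
∠(n_0, n_1) = 65.13°
δ = |180° − 65.13°| = 114.87°
114.87° > 2α = 38.58°  →  invalid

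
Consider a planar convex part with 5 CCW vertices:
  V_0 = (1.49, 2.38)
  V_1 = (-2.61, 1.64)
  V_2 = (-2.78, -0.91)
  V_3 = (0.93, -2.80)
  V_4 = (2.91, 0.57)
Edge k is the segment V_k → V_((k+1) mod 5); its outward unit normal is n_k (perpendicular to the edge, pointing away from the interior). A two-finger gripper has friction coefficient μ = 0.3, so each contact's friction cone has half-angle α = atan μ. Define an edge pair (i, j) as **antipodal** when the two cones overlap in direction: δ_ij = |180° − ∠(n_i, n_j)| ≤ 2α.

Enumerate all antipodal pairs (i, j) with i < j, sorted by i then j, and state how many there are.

count = 2; pairs: (1,3), (2,4)

α = atan 0.3 = 16.70°;  2α = 33.40°
n_0 = (-0.1776, +0.9841)
n_1 = (-0.9978, +0.0665)
n_2 = (-0.4539, -0.8910)
n_3 = (+0.8622, -0.5066)
n_4 = (+0.7868, +0.6172)
  (0,1): δ = 104.05°  ·
  (0,2): δ = 37.23°  ·
  (0,3): δ = 49.33°  ·
  (0,4): δ = 117.88°  ·
  (1,2): δ = 113.18°  ·
  (1,3): δ = 26.62°  ✓
  (1,4): δ = 41.93°  ·
  (2,3): δ = 93.44°  ·
  (2,4): δ = 24.89°  ✓
  (3,4): δ = 111.45°  ·
antipodal pairs: 2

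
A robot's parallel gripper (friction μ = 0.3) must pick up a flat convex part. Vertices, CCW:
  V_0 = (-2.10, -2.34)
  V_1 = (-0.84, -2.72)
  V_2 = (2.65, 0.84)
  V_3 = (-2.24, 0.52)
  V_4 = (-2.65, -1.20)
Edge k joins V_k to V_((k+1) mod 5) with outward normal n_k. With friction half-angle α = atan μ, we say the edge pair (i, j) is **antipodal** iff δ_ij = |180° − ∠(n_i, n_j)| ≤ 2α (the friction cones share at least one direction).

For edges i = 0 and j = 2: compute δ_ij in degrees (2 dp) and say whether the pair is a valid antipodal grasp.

α = atan 0.3 = 16.70°;  2α = 33.40°
edge 0: e_0 = (+1.26, -0.38);  n_0 = (-0.2887, -0.9574)
edge 2: e_2 = (-4.89, -0.32);  n_2 = (-0.0653, +0.9979)
∠(n_0, n_2) = 159.47°
δ = |180° − 159.47°| = 20.53°
20.53° ≤ 2α = 33.40°  →  valid

δ = 20.53°, valid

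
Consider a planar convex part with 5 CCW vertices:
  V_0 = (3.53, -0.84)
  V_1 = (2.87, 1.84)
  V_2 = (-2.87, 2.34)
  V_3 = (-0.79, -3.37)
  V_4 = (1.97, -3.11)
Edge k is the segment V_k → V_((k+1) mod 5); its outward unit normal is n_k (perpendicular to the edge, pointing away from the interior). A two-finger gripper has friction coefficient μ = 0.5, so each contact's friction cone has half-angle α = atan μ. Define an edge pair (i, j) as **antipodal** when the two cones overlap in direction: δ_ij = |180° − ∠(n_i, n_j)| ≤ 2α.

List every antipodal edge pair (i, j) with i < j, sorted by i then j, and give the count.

count = 2; pairs: (0,2), (1,3)

α = atan 0.5 = 26.57°;  2α = 53.13°
n_0 = (+0.9710, +0.2391)
n_1 = (+0.0868, +0.9962)
n_2 = (-0.9396, -0.3423)
n_3 = (+0.0938, -0.9956)
n_4 = (+0.8241, -0.5664)
  (0,1): δ = 108.81°  ·
  (0,2): δ = 6.18°  ✓
  (0,3): δ = 81.55°  ·
  (0,4): δ = 131.67°  ·
  (1,2): δ = 65.01°  ·
  (1,3): δ = 10.36°  ✓
  (1,4): δ = 60.48°  ·
  (2,3): δ = 104.63°  ·
  (2,4): δ = 54.51°  ·
  (3,4): δ = 129.88°  ·
antipodal pairs: 2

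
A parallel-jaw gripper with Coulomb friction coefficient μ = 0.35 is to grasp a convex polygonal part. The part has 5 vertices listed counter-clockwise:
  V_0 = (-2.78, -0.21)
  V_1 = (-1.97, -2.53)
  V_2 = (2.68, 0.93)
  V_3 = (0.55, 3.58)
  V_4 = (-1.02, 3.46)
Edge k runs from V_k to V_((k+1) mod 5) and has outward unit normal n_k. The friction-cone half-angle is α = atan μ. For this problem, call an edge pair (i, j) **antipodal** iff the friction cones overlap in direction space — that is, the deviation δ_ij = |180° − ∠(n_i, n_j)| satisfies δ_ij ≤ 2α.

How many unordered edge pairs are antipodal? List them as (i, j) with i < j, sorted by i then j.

count = 3; pairs: (0,2), (1,3), (1,4)

α = atan 0.35 = 19.29°;  2α = 38.58°
n_0 = (-0.9441, -0.3296)
n_1 = (+0.5970, -0.8023)
n_2 = (+0.7794, +0.6265)
n_3 = (-0.0762, +0.9971)
n_4 = (-0.9017, +0.4324)
  (0,1): δ = 72.59°  ·
  (0,2): δ = 19.55°  ✓
  (0,3): δ = 75.12°  ·
  (0,4): δ = 135.13°  ·
  (1,2): δ = 87.86°  ·
  (1,3): δ = 32.28°  ✓
  (1,4): δ = 27.73°  ✓
  (2,3): δ = 124.42°  ·
  (2,4): δ = 64.41°  ·
  (3,4): δ = 119.99°  ·
antipodal pairs: 3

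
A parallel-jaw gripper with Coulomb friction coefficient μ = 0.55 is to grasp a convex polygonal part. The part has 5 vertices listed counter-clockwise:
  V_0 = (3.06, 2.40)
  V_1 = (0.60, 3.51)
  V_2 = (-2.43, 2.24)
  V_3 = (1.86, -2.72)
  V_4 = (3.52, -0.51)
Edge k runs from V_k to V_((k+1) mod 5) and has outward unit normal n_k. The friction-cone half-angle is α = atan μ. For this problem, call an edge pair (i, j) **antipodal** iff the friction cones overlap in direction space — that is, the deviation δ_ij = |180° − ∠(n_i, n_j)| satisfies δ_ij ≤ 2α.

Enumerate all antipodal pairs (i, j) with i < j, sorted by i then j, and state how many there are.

count = 3; pairs: (0,2), (1,3), (2,4)

α = atan 0.55 = 28.81°;  2α = 57.62°
n_0 = (+0.4113, +0.9115)
n_1 = (-0.3866, +0.9223)
n_2 = (-0.7563, -0.6542)
n_3 = (+0.7996, -0.6006)
n_4 = (+0.9877, +0.1561)
  (0,1): δ = 132.97°  ·
  (0,2): δ = 24.86°  ✓
  (0,3): δ = 77.37°  ·
  (0,4): δ = 123.27°  ·
  (1,2): δ = 71.88°  ·
  (1,3): δ = 30.35°  ✓
  (1,4): δ = 76.24°  ·
  (2,3): δ = 77.77°  ·
  (2,4): δ = 31.87°  ✓
  (3,4): δ = 134.11°  ·
antipodal pairs: 3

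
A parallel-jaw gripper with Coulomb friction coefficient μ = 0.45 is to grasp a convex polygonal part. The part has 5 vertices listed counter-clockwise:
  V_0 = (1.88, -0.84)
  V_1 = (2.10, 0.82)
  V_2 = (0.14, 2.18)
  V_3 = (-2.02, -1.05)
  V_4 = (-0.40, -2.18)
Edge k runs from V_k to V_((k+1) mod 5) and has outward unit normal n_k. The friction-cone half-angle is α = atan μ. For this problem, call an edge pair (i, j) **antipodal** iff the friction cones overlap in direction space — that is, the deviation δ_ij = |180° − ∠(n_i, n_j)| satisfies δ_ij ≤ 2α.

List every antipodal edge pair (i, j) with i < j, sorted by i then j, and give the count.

count = 3; pairs: (0,2), (1,3), (2,4)

α = atan 0.45 = 24.23°;  2α = 48.46°
n_0 = (+0.9913, -0.1314)
n_1 = (+0.5701, +0.8216)
n_2 = (-0.8313, +0.5559)
n_3 = (-0.5721, -0.8202)
n_4 = (+0.5067, -0.8621)
  (0,1): δ = 117.21°  ·
  (0,2): δ = 26.22°  ✓
  (0,3): δ = 62.65°  ·
  (0,4): δ = 127.99°  ·
  (1,2): δ = 89.02°  ·
  (1,3): δ = 0.14°  ✓
  (1,4): δ = 65.20°  ·
  (2,3): δ = 91.13°  ·
  (2,4): δ = 25.78°  ✓
  (3,4): δ = 114.66°  ·
antipodal pairs: 3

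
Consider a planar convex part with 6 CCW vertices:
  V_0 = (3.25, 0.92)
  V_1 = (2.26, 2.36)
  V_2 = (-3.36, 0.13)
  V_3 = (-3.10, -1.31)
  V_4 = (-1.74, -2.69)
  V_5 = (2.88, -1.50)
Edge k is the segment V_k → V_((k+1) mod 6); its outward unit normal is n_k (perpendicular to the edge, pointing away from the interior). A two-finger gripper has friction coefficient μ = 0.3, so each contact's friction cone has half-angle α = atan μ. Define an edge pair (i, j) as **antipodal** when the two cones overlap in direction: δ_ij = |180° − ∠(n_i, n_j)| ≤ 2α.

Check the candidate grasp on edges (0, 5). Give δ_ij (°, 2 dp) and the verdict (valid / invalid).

δ = 136.80°, invalid

α = atan 0.3 = 16.70°;  2α = 33.40°
edge 0: e_0 = (-0.99, +1.44);  n_0 = (+0.8240, +0.5665)
edge 5: e_5 = (+0.37, +2.42);  n_5 = (+0.9885, -0.1511)
∠(n_0, n_5) = 43.20°
δ = |180° − 43.20°| = 136.80°
136.80° > 2α = 33.40°  →  invalid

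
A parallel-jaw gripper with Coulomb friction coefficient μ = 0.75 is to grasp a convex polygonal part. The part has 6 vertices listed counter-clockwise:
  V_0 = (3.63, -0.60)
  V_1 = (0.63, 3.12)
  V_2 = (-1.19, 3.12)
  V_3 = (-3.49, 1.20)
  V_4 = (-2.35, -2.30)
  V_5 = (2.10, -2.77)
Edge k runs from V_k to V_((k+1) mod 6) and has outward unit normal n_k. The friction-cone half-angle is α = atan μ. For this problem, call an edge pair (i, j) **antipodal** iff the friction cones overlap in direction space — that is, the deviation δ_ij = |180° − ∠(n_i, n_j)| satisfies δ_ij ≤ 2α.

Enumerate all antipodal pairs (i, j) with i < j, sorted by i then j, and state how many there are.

count = 8; pairs: (0,3), (0,4), (1,3), (1,4), (1,5), (2,4), (2,5), (3,5)

α = atan 0.75 = 36.87°;  2α = 73.74°
n_0 = (+0.7784, +0.6278)
n_1 = (+0.0000, +1.0000)
n_2 = (-0.6408, +0.7677)
n_3 = (-0.9508, -0.3097)
n_4 = (-0.1050, -0.9945)
n_5 = (+0.8173, -0.5762)
  (0,1): δ = 128.88°  ·
  (0,2): δ = 89.03°  ·
  (0,3): δ = 20.84°  ✓
  (0,4): δ = 45.09°  ✓
  (0,5): δ = 105.93°  ·
  (1,2): δ = 140.15°  ·
  (1,3): δ = 71.96°  ✓
  (1,4): δ = 6.03°  ✓
  (1,5): δ = 54.81°  ✓
  (2,3): δ = 111.81°  ·
  (2,4): δ = 45.88°  ✓
  (2,5): δ = 14.96°  ✓
  (3,4): δ = 114.07°  ·
  (3,5): δ = 53.23°  ✓
  (4,5): δ = 119.16°  ·
antipodal pairs: 8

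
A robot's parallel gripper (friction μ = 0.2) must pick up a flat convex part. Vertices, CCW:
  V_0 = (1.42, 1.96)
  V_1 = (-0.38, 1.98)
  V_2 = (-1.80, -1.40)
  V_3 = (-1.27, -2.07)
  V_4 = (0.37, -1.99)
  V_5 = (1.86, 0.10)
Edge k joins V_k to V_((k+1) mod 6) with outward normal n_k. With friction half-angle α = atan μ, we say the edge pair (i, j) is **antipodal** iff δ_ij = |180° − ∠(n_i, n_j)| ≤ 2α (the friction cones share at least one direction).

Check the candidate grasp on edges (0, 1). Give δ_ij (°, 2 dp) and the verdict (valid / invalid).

δ = 112.15°, invalid

α = atan 0.2 = 11.31°;  2α = 22.62°
edge 0: e_0 = (-1.80, +0.02);  n_0 = (+0.0111, +0.9999)
edge 1: e_1 = (-1.42, -3.38);  n_1 = (-0.9219, +0.3873)
∠(n_0, n_1) = 67.85°
δ = |180° − 67.85°| = 112.15°
112.15° > 2α = 22.62°  →  invalid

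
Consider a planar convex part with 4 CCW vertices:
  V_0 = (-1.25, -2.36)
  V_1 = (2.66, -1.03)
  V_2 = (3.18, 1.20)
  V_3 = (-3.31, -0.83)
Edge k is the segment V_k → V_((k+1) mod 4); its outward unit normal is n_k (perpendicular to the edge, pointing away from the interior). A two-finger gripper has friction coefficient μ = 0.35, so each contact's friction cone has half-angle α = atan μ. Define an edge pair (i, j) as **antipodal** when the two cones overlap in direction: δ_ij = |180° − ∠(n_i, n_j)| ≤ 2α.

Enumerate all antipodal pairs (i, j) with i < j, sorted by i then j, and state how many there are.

count = 1; pairs: (0,2)

α = atan 0.35 = 19.29°;  2α = 38.58°
n_0 = (+0.3220, -0.9467)
n_1 = (+0.9739, -0.2271)
n_2 = (-0.2985, +0.9544)
n_3 = (-0.5963, -0.8028)
  (0,1): δ = 121.91°  ·
  (0,2): δ = 1.42°  ✓
  (0,3): δ = 124.61°  ·
  (1,2): δ = 59.50°  ·
  (1,3): δ = 66.52°  ·
  (2,3): δ = 53.97°  ·
antipodal pairs: 1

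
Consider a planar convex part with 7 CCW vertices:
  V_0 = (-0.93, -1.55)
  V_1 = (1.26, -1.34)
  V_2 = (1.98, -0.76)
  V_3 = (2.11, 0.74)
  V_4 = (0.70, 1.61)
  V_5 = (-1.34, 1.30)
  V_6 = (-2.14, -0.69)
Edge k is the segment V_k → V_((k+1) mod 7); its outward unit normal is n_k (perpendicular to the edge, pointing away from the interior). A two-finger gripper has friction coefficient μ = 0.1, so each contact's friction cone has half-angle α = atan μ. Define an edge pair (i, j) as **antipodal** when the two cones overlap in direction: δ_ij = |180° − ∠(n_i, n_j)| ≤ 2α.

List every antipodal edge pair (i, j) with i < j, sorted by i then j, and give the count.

α = atan 0.1 = 5.71°;  2α = 11.42°
n_0 = (+0.0955, -0.9954)
n_1 = (+0.6273, -0.7788)
n_2 = (+0.9963, -0.0863)
n_3 = (+0.5251, +0.8510)
n_4 = (-0.1502, +0.9887)
n_5 = (-0.9278, +0.3730)
n_6 = (-0.5793, -0.8151)
  (0,1): δ = 146.62°  ·
  (0,2): δ = 100.43°  ·
  (0,3): δ = 37.15°  ·
  (0,4): δ = 3.16°  ✓
  (0,5): δ = 62.62°  ·
  (0,6): δ = 139.12°  ·
  (1,2): δ = 133.81°  ·
  (1,3): δ = 70.53°  ·
  (1,4): δ = 30.21°  ·
  (1,5): δ = 29.25°  ·
  (1,6): δ = 105.74°  ·
  (2,3): δ = 116.72°  ·
  (2,4): δ = 76.41°  ·
  (2,5): δ = 16.95°  ·
  (2,6): δ = 59.55°  ·
  (3,4): δ = 139.68°  ·
  (3,5): δ = 80.23°  ·
  (3,6): δ = 3.73°  ✓
  (4,5): δ = 120.54°  ·
  (4,6): δ = 44.04°  ·
  (5,6): δ = 103.50°  ·
antipodal pairs: 2

count = 2; pairs: (0,4), (3,6)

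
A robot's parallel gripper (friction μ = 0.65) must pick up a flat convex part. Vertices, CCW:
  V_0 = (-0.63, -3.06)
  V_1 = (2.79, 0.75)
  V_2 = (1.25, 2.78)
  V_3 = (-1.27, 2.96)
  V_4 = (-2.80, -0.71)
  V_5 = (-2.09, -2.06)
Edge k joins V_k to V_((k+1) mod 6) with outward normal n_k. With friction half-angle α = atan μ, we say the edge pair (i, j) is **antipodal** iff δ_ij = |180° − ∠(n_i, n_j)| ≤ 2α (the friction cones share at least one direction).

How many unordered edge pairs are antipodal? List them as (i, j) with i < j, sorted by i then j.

count = 7; pairs: (0,2), (0,3), (1,3), (1,4), (1,5), (2,4), (2,5)

α = atan 0.65 = 33.02°;  2α = 66.05°
n_0 = (+0.7442, -0.6680)
n_1 = (+0.7967, +0.6044)
n_2 = (+0.0712, +0.9975)
n_3 = (-0.9230, +0.3848)
n_4 = (-0.8851, -0.4655)
n_5 = (-0.5651, -0.8250)
  (0,1): δ = 100.90°  ·
  (0,2): δ = 52.17°  ✓
  (0,3): δ = 19.28°  ✓
  (0,4): δ = 69.65°  ·
  (0,5): δ = 97.50°  ·
  (1,2): δ = 131.27°  ·
  (1,3): δ = 59.82°  ✓
  (1,4): δ = 9.44°  ✓
  (1,5): δ = 18.41°  ✓
  (2,3): δ = 108.55°  ·
  (2,4): δ = 58.17°  ✓
  (2,5): δ = 30.32°  ✓
  (3,4): δ = 129.63°  ·
  (3,5): δ = 101.78°  ·
  (4,5): δ = 152.15°  ·
antipodal pairs: 7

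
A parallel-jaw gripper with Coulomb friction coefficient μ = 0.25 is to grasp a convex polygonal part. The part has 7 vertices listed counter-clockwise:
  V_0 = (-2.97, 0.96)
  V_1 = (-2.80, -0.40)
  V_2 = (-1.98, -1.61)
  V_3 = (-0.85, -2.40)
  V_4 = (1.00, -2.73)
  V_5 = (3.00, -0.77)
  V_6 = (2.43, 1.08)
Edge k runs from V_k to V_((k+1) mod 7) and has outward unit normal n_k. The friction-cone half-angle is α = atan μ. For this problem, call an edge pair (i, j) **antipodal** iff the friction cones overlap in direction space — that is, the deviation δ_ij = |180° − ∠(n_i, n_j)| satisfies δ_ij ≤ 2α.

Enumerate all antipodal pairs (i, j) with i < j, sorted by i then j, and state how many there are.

count = 3; pairs: (0,5), (1,5), (3,6)

α = atan 0.25 = 14.04°;  2α = 28.07°
n_0 = (-0.9923, -0.1240)
n_1 = (-0.8278, -0.5610)
n_2 = (-0.5730, -0.8196)
n_3 = (-0.1756, -0.9845)
n_4 = (+0.6999, -0.7142)
n_5 = (+0.9557, +0.2944)
n_6 = (-0.0222, +0.9998)
  (0,1): δ = 153.00°  ·
  (0,2): δ = 132.08°  ·
  (0,3): δ = 107.24°  ·
  (0,4): δ = 52.70°  ·
  (0,5): δ = 10.00°  ✓
  (0,6): δ = 84.15°  ·
  (1,2): δ = 159.08°  ·
  (1,3): δ = 134.24°  ·
  (1,4): δ = 79.70°  ·
  (1,5): δ = 17.00°  ✓
  (1,6): δ = 57.15°  ·
  (2,3): δ = 155.16°  ·
  (2,4): δ = 100.62°  ·
  (2,5): δ = 37.92°  ·
  (2,6): δ = 36.23°  ·
  (3,4): δ = 125.46°  ·
  (3,5): δ = 62.76°  ·
  (3,6): δ = 11.39°  ✓
  (4,5): δ = 117.30°  ·
  (4,6): δ = 43.15°  ·
  (5,6): δ = 105.85°  ·
antipodal pairs: 3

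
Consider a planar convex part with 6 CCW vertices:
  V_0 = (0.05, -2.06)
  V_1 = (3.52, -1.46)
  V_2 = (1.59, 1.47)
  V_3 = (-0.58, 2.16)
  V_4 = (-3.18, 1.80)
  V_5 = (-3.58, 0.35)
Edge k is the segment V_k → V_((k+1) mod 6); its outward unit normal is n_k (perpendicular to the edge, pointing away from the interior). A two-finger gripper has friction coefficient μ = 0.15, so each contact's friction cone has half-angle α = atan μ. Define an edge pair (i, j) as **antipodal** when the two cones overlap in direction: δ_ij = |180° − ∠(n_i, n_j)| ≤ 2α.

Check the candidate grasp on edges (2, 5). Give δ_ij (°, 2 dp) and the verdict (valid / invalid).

α = atan 0.15 = 8.53°;  2α = 17.06°
edge 2: e_2 = (-2.17, +0.69);  n_2 = (+0.3030, +0.9530)
edge 5: e_5 = (+3.63, -2.41);  n_5 = (-0.5531, -0.8331)
∠(n_2, n_5) = 164.06°
δ = |180° − 164.06°| = 15.94°
15.94° ≤ 2α = 17.06°  →  valid

δ = 15.94°, valid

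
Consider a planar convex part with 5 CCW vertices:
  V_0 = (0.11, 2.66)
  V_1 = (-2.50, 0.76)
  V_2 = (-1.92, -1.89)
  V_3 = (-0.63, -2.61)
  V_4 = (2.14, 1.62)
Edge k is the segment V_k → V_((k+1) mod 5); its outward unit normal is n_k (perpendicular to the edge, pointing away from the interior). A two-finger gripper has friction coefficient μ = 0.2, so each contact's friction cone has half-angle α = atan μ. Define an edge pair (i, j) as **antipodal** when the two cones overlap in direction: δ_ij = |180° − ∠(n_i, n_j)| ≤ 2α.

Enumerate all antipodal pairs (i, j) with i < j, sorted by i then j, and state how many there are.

count = 2; pairs: (0,3), (2,4)

α = atan 0.2 = 11.31°;  2α = 22.62°
n_0 = (-0.5885, +0.8085)
n_1 = (-0.9769, -0.2138)
n_2 = (-0.4874, -0.8732)
n_3 = (+0.8366, -0.5478)
n_4 = (+0.4560, +0.8900)
  (0,1): δ = 113.71°  ·
  (0,2): δ = 65.22°  ·
  (0,3): δ = 20.73°  ✓
  (0,4): δ = 116.82°  ·
  (1,2): δ = 131.51°  ·
  (1,3): δ = 45.56°  ·
  (1,4): δ = 50.53°  ·
  (2,3): δ = 94.05°  ·
  (2,4): δ = 2.04°  ✓
  (3,4): δ = 83.91°  ·
antipodal pairs: 2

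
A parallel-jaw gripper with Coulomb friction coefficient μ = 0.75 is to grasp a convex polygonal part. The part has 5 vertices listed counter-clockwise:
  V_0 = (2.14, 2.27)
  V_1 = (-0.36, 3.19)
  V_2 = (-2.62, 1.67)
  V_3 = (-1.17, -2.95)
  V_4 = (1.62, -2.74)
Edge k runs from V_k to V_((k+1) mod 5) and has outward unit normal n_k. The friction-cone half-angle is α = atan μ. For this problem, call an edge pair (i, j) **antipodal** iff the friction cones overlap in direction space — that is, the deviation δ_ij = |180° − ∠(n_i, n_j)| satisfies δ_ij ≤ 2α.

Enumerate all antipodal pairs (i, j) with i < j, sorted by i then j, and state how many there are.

count = 5; pairs: (0,2), (0,3), (1,3), (1,4), (2,4)

α = atan 0.75 = 36.87°;  2α = 73.74°
n_0 = (+0.3454, +0.9385)
n_1 = (-0.5581, +0.8298)
n_2 = (-0.9541, -0.2995)
n_3 = (+0.0751, -0.9972)
n_4 = (+0.9947, -0.1032)
  (0,1): δ = 125.87°  ·
  (0,2): δ = 52.37°  ✓
  (0,3): δ = 24.51°  ✓
  (0,4): δ = 104.28°  ·
  (1,2): δ = 106.50°  ·
  (1,3): δ = 29.62°  ✓
  (1,4): δ = 50.15°  ✓
  (2,3): δ = 103.12°  ·
  (2,4): δ = 23.35°  ✓
  (3,4): δ = 100.23°  ·
antipodal pairs: 5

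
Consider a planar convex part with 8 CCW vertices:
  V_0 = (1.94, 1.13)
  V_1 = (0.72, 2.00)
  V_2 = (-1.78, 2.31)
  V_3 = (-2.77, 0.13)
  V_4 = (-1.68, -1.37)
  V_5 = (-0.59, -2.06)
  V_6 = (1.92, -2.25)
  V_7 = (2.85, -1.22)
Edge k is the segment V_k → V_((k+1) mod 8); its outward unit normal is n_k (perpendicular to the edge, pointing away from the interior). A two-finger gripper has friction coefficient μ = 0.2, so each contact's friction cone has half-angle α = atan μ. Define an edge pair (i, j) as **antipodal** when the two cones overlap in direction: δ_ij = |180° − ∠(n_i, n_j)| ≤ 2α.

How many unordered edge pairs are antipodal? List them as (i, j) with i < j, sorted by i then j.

count = 5; pairs: (0,3), (0,4), (1,5), (2,6), (3,7)

α = atan 0.2 = 11.31°;  2α = 22.62°
n_0 = (+0.5806, +0.8142)
n_1 = (+0.1231, +0.9924)
n_2 = (-0.9105, +0.4135)
n_3 = (-0.8090, -0.5879)
n_4 = (-0.5349, -0.8449)
n_5 = (-0.0755, -0.9971)
n_6 = (+0.7422, -0.6702)
n_7 = (+0.9325, +0.3611)
  (0,1): δ = 151.58°  ·
  (0,2): δ = 78.93°  ·
  (0,3): δ = 18.50°  ✓
  (0,4): δ = 3.16°  ✓
  (0,5): δ = 31.16°  ·
  (0,6): δ = 83.41°  ·
  (0,7): δ = 146.66°  ·
  (1,2): δ = 107.36°  ·
  (1,3): δ = 46.93°  ·
  (1,4): δ = 25.27°  ·
  (1,5): δ = 2.74°  ✓
  (1,6): δ = 54.99°  ·
  (1,7): δ = 118.24°  ·
  (2,3): δ = 119.57°  ·
  (2,4): δ = 97.91°  ·
  (2,5): δ = 69.90°  ·
  (2,6): δ = 17.66°  ✓
  (2,7): δ = 45.59°  ·
  (3,4): δ = 158.34°  ·
  (3,5): δ = 130.33°  ·
  (3,6): δ = 78.08°  ·
  (3,7): δ = 14.84°  ✓
  (4,5): δ = 151.99°  ·
  (4,6): δ = 99.74°  ·
  (4,7): δ = 36.50°  ·
  (5,6): δ = 127.75°  ·
  (5,7): δ = 64.50°  ·
  (6,7): δ = 116.75°  ·
antipodal pairs: 5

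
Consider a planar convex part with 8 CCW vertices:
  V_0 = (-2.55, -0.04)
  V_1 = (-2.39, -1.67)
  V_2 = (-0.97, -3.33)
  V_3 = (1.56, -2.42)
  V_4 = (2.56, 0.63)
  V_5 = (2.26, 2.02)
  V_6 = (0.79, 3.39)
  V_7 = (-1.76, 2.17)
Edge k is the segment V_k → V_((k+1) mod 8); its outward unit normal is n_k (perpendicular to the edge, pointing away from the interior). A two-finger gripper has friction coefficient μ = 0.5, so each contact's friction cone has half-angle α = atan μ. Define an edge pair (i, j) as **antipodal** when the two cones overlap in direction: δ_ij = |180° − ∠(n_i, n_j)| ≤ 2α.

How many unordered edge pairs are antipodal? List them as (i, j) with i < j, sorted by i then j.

count = 10; pairs: (0,3), (0,4), (0,5), (1,4), (1,5), (2,6), (2,7), (3,6), (3,7), (4,7)

α = atan 0.5 = 26.57°;  2α = 53.13°
n_0 = (-0.9952, -0.0977)
n_1 = (-0.7599, -0.6500)
n_2 = (+0.3385, -0.9410)
n_3 = (+0.9502, -0.3116)
n_4 = (+0.9775, +0.2110)
n_5 = (+0.6818, +0.7316)
n_6 = (-0.4316, +0.9021)
n_7 = (-0.9416, +0.3366)
  (0,1): δ = 145.06°  ·
  (0,2): δ = 75.82°  ·
  (0,3): δ = 23.76°  ✓
  (0,4): δ = 6.57°  ✓
  (0,5): δ = 41.41°  ✓
  (0,6): δ = 109.96°  ·
  (0,7): δ = 154.72°  ·
  (1,2): δ = 110.76°  ·
  (1,3): δ = 58.70°  ·
  (1,4): δ = 28.37°  ✓
  (1,5): δ = 6.47°  ✓
  (1,6): δ = 75.02°  ·
  (1,7): δ = 119.79°  ·
  (2,3): δ = 127.94°  ·
  (2,4): δ = 97.60°  ·
  (2,5): δ = 62.77°  ·
  (2,6): δ = 5.79°  ✓
  (2,7): δ = 50.55°  ✓
  (3,4): δ = 149.67°  ·
  (3,5): δ = 114.83°  ·
  (3,6): δ = 46.28°  ✓
  (3,7): δ = 1.52°  ✓
  (4,5): δ = 145.16°  ·
  (4,6): δ = 76.61°  ·
  (4,7): δ = 31.85°  ✓
  (5,6): δ = 111.45°  ·
  (5,7): δ = 66.69°  ·
  (6,7): δ = 135.24°  ·
antipodal pairs: 10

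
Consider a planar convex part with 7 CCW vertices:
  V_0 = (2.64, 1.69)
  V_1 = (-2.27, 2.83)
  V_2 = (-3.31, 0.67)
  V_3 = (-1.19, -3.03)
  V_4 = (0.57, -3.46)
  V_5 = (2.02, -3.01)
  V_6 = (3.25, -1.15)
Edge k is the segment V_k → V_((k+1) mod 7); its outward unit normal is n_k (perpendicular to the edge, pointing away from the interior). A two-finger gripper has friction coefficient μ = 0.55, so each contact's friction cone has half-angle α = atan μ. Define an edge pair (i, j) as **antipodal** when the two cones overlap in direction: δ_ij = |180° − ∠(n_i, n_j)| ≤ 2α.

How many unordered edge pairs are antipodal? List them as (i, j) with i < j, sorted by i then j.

count = 7; pairs: (0,2), (0,3), (0,4), (1,4), (1,5), (1,6), (2,6)

α = atan 0.55 = 28.81°;  2α = 57.62°
n_0 = (+0.2262, +0.9741)
n_1 = (-0.9010, +0.4338)
n_2 = (-0.8677, -0.4971)
n_3 = (-0.2373, -0.9714)
n_4 = (+0.2964, -0.9551)
n_5 = (+0.8341, -0.5516)
n_6 = (+0.9777, +0.2100)
  (0,1): δ = 102.64°  ·
  (0,2): δ = 47.12°  ✓
  (0,3): δ = 0.66°  ✓
  (0,4): δ = 30.31°  ✓
  (0,5): δ = 69.60°  ·
  (0,6): δ = 115.19°  ·
  (1,2): δ = 124.48°  ·
  (1,3): δ = 78.02°  ·
  (1,4): δ = 47.05°  ✓
  (1,5): δ = 7.77°  ✓
  (1,6): δ = 37.83°  ✓
  (2,3): δ = 133.54°  ·
  (2,4): δ = 102.57°  ·
  (2,5): δ = 63.29°  ·
  (2,6): δ = 17.69°  ✓
  (3,4): δ = 149.03°  ·
  (3,5): δ = 109.75°  ·
  (3,6): δ = 64.15°  ·
  (4,5): δ = 140.72°  ·
  (4,6): δ = 95.12°  ·
  (5,6): δ = 134.40°  ·
antipodal pairs: 7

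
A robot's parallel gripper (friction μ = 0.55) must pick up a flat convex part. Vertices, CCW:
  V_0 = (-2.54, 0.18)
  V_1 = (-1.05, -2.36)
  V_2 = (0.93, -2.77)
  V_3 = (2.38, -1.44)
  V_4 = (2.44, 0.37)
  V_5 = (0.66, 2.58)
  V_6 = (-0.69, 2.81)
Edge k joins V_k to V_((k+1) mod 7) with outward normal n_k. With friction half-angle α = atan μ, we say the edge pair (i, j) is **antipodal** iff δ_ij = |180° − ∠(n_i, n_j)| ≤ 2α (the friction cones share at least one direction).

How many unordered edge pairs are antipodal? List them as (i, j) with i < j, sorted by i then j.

count = 8; pairs: (0,3), (0,4), (0,5), (1,4), (1,5), (2,5), (2,6), (3,6)

α = atan 0.55 = 28.81°;  2α = 57.62°
n_0 = (-0.8625, -0.5060)
n_1 = (-0.2028, -0.9792)
n_2 = (+0.6760, -0.7369)
n_3 = (+0.9995, -0.0331)
n_4 = (+0.7788, +0.6273)
n_5 = (+0.1680, +0.9858)
n_6 = (-0.8179, +0.5753)
  (0,1): δ = 132.10°  ·
  (0,2): δ = 77.87°  ·
  (0,3): δ = 32.30°  ✓
  (0,4): δ = 8.45°  ✓
  (0,5): δ = 49.93°  ✓
  (0,6): δ = 114.48°  ·
  (1,2): δ = 125.77°  ·
  (1,3): δ = 80.20°  ·
  (1,4): δ = 39.45°  ✓
  (1,5): δ = 2.03°  ✓
  (1,6): δ = 66.58°  ·
  (2,3): δ = 134.43°  ·
  (2,4): δ = 93.68°  ·
  (2,5): δ = 52.20°  ✓
  (2,6): δ = 12.35°  ✓
  (3,4): δ = 139.25°  ·
  (3,5): δ = 97.77°  ·
  (3,6): δ = 33.22°  ✓
  (4,5): δ = 138.52°  ·
  (4,6): δ = 73.97°  ·
  (5,6): δ = 115.45°  ·
antipodal pairs: 8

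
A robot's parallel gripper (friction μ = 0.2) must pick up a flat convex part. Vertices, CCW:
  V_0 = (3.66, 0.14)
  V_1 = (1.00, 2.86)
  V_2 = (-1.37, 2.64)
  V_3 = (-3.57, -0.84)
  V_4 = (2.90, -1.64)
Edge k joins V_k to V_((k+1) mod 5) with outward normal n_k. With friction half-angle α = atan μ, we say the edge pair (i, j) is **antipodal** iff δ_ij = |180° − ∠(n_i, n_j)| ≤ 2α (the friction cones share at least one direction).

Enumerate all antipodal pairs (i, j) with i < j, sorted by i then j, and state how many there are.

α = atan 0.2 = 11.31°;  2α = 22.62°
n_0 = (+0.7149, +0.6992)
n_1 = (-0.0924, +0.9957)
n_2 = (-0.8453, +0.5344)
n_3 = (-0.1227, -0.9924)
n_4 = (+0.9197, -0.3927)
  (0,1): δ = 129.06°  ·
  (0,2): δ = 76.66°  ·
  (0,3): δ = 38.59°  ·
  (0,4): δ = 112.52°  ·
  (1,2): δ = 127.60°  ·
  (1,3): δ = 12.35°  ✓
  (1,4): δ = 61.58°  ·
  (2,3): δ = 64.75°  ·
  (2,4): δ = 9.18°  ✓
  (3,4): δ = 106.07°  ·
antipodal pairs: 2

count = 2; pairs: (1,3), (2,4)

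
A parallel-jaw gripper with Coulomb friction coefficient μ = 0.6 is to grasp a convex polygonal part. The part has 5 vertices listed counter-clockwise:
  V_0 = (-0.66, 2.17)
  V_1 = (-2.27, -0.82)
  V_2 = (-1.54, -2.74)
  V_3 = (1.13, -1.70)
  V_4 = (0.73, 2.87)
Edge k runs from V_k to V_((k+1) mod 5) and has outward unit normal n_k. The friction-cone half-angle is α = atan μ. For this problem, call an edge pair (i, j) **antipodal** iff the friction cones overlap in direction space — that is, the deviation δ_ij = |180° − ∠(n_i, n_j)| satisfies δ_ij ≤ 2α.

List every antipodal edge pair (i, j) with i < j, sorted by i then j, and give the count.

α = atan 0.6 = 30.96°;  2α = 61.93°
n_0 = (-0.8805, +0.4741)
n_1 = (-0.9347, -0.3554)
n_2 = (+0.3630, -0.9318)
n_3 = (+0.9962, +0.0872)
n_4 = (-0.4498, +0.8931)
  (0,1): δ = 130.88°  ·
  (0,2): δ = 40.42°  ✓
  (0,3): δ = 33.30°  ✓
  (0,4): δ = 145.03°  ·
  (1,2): δ = 89.54°  ·
  (1,3): δ = 15.82°  ✓
  (1,4): δ = 95.91°  ·
  (2,3): δ = 106.28°  ·
  (2,4): δ = 5.45°  ✓
  (3,4): δ = 68.27°  ·
antipodal pairs: 4

count = 4; pairs: (0,2), (0,3), (1,3), (2,4)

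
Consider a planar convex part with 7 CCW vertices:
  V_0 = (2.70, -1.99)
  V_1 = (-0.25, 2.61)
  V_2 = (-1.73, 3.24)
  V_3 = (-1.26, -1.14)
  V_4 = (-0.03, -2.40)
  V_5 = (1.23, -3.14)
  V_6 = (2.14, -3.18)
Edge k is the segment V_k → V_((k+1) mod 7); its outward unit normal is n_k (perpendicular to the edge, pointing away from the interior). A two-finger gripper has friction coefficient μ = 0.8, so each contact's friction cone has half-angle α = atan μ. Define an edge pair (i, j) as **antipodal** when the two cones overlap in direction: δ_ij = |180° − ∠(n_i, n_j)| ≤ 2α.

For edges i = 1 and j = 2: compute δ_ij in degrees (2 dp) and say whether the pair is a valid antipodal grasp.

α = atan 0.8 = 38.66°;  2α = 77.32°
edge 1: e_1 = (-1.48, +0.63);  n_1 = (+0.3917, +0.9201)
edge 2: e_2 = (+0.47, -4.38);  n_2 = (-0.9943, -0.1067)
∠(n_1, n_2) = 119.18°
δ = |180° − 119.18°| = 60.82°
60.82° ≤ 2α = 77.32°  →  valid

δ = 60.82°, valid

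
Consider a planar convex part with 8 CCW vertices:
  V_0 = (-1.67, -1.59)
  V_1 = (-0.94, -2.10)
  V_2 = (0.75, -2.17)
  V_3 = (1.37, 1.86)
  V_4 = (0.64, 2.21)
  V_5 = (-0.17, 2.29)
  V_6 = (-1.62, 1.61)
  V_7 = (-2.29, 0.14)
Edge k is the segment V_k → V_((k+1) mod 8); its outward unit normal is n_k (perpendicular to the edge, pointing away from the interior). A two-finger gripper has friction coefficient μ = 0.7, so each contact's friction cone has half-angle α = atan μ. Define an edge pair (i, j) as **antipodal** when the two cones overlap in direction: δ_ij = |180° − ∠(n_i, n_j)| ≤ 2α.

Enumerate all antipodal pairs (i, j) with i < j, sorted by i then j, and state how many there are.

α = atan 0.7 = 34.99°;  2α = 69.98°
n_0 = (-0.5727, -0.8198)
n_1 = (-0.0414, -0.9991)
n_2 = (+0.9884, -0.1521)
n_3 = (+0.4323, +0.9017)
n_4 = (+0.0983, +0.9952)
n_5 = (-0.4246, +0.9054)
n_6 = (-0.9099, +0.4147)
n_7 = (-0.9414, -0.3374)
  (0,1): δ = 147.43°  ·
  (0,2): δ = 63.81°  ✓
  (0,3): δ = 9.32°  ✓
  (0,4): δ = 29.30°  ✓
  (0,5): δ = 60.06°  ✓
  (0,6): δ = 100.44°  ·
  (0,7): δ = 144.66°  ·
  (1,2): δ = 96.37°  ·
  (1,3): δ = 23.24°  ✓
  (1,4): δ = 3.27°  ✓
  (1,5): δ = 27.50°  ✓
  (1,6): δ = 67.87°  ✓
  (1,7): δ = 112.09°  ·
  (2,3): δ = 106.87°  ·
  (2,4): δ = 86.89°  ·
  (2,5): δ = 56.13°  ✓
  (2,6): δ = 15.76°  ✓
  (2,7): δ = 28.46°  ✓
  (3,4): δ = 160.03°  ·
  (3,5): δ = 129.26°  ·
  (3,6): δ = 88.89°  ·
  (3,7): δ = 44.67°  ✓
  (4,5): δ = 149.23°  ·
  (4,6): δ = 108.86°  ·
  (4,7): δ = 64.64°  ✓
  (5,6): δ = 139.63°  ·
  (5,7): δ = 95.41°  ·
  (6,7): δ = 135.78°  ·
antipodal pairs: 13

count = 13; pairs: (0,2), (0,3), (0,4), (0,5), (1,3), (1,4), (1,5), (1,6), (2,5), (2,6), (2,7), (3,7), (4,7)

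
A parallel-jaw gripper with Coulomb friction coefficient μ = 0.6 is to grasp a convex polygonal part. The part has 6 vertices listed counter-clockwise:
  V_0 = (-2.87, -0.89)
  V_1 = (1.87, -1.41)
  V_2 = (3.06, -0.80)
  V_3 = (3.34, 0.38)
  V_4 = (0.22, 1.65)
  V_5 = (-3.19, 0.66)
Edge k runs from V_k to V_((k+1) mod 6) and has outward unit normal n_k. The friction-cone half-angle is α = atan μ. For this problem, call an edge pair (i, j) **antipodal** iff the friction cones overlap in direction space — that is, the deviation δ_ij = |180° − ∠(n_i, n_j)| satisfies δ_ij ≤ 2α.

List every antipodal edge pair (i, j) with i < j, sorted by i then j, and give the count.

α = atan 0.6 = 30.96°;  2α = 61.93°
n_0 = (-0.1091, -0.9940)
n_1 = (+0.4562, -0.8899)
n_2 = (+0.9730, -0.2309)
n_3 = (+0.3770, +0.9262)
n_4 = (-0.2788, +0.9603)
n_5 = (-0.9793, -0.2022)
  (0,1): δ = 146.60°  ·
  (0,2): δ = 97.09°  ·
  (0,3): δ = 15.89°  ✓
  (0,4): δ = 22.45°  ✓
  (0,5): δ = 107.93°  ·
  (1,2): δ = 130.49°  ·
  (1,3): δ = 49.29°  ✓
  (1,4): δ = 10.95°  ✓
  (1,5): δ = 74.53°  ·
  (2,3): δ = 98.80°  ·
  (2,4): δ = 60.46°  ✓
  (2,5): δ = 25.01°  ✓
  (3,4): δ = 141.66°  ·
  (3,5): δ = 56.19°  ✓
  (4,5): δ = 94.52°  ·
antipodal pairs: 7

count = 7; pairs: (0,3), (0,4), (1,3), (1,4), (2,4), (2,5), (3,5)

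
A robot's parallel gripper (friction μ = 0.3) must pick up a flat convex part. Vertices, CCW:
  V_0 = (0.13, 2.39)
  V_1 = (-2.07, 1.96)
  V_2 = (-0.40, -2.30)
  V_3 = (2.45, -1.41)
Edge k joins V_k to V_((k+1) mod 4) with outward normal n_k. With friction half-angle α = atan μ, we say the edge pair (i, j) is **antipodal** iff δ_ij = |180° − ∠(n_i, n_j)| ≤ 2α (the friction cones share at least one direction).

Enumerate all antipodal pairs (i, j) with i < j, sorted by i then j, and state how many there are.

count = 2; pairs: (0,2), (1,3)

α = atan 0.3 = 16.70°;  2α = 33.40°
n_0 = (-0.1918, +0.9814)
n_1 = (-0.9310, -0.3650)
n_2 = (+0.2981, -0.9545)
n_3 = (+0.8535, +0.5211)
  (0,1): δ = 79.65°  ·
  (0,2): δ = 6.28°  ✓
  (0,3): δ = 110.35°  ·
  (1,2): δ = 94.06°  ·
  (1,3): δ = 10.00°  ✓
  (2,3): δ = 75.94°  ·
antipodal pairs: 2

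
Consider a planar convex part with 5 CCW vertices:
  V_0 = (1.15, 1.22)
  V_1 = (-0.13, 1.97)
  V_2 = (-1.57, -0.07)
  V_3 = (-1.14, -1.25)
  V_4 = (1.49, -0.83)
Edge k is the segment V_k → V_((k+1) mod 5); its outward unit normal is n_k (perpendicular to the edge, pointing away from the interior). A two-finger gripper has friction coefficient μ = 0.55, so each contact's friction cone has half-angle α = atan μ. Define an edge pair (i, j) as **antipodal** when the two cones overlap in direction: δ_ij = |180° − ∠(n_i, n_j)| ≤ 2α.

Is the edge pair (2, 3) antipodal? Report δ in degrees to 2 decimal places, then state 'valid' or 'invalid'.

α = atan 0.55 = 28.81°;  2α = 57.62°
edge 2: e_2 = (+0.43, -1.18);  n_2 = (-0.9396, -0.3424)
edge 3: e_3 = (+2.63, +0.42);  n_3 = (+0.1577, -0.9875)
∠(n_2, n_3) = 79.05°
δ = |180° − 79.05°| = 100.95°
100.95° > 2α = 57.62°  →  invalid

δ = 100.95°, invalid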